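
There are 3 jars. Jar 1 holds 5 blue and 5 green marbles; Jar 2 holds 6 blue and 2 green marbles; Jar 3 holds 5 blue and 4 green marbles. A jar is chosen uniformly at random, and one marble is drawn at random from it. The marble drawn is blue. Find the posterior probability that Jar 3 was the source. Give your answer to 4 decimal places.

P(blue|Jar 1) = 0.5; P(blue|Jar 2) = 0.75; P(blue|Jar 3) = 0.5556.
Prior × likelihood for each source: 0.333333·0.5=0.1667, 0.333333·0.75=0.2500, 0.333333·0.5556=0.1852. Summing gives P(blue) = 0.60185.
P(Jar 3 | blue) = 0.1852 / 0.60185 = 0.3077.

Posterior probability ≈ 0.3077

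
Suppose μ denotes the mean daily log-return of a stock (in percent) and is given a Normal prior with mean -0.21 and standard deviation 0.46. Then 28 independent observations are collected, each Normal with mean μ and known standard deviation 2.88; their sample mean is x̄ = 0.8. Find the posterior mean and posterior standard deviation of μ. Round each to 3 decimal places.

With known σ, the Normal prior is conjugate. Weight on the data is w = (n/σ²)/(n/σ² + 1/τ₀²) = 3.37577/(3.37577+4.72590) = 0.41668.
Posterior mean = w·x̄ + (1−w)·μ₀ = 0.41668·0.8 + 0.58332·-0.21 = 0.211. Posterior variance = 1/(3.37577+4.72590) = 0.123431, so SD = 0.351.

Posterior mean ≈ 0.211; posterior SD ≈ 0.351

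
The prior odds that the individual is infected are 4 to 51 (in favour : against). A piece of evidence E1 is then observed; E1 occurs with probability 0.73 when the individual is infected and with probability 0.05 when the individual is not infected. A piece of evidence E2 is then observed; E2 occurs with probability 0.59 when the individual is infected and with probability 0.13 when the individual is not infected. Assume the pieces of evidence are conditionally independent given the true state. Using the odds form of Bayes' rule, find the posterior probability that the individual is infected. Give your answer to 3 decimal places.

Prior odds = 4/51 = 0.078431.
Likelihood ratio for E1 = 0.73/0.05 = 14.600.
Likelihood ratio for E2 = 0.59/0.13 = 4.5385.
Posterior odds = prior odds × LR₁ × LR₂ = 5.1970.
Posterior probability = odds/(1+odds) = 5.1970/6.1970 = 0.839.

Posterior probability ≈ 0.839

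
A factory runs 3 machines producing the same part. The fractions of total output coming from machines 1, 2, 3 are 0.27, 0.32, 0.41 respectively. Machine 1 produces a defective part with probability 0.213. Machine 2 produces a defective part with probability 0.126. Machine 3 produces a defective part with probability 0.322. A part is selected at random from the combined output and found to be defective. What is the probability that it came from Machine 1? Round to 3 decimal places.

P(defective|M1) = 0.213; P(defective|M2) = 0.126; P(defective|M3) = 0.322.
Prior × likelihood for each source: 0.27·0.213=0.05751, 0.32·0.126=0.04032, 0.41·0.322=0.1320. Summing gives P(defective) = 0.22985.
P(Machine 1 | defective) = 0.05751 / 0.22985 = 0.250.

Posterior probability ≈ 0.250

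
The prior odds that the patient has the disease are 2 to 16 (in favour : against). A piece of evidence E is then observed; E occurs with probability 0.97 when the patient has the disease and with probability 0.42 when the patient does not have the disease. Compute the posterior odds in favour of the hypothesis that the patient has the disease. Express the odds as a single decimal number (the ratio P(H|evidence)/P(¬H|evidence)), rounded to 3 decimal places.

Prior odds = 2/16 = 0.12500. In log-odds, ln(0.12500) = -2.0794.
Add log likelihood ratio: ln(2.3095) = 0.83704.
Posterior log-odds = -1.2424, so posterior odds = exp(-1.2424) = 0.28869.

Posterior odds ≈ 0.289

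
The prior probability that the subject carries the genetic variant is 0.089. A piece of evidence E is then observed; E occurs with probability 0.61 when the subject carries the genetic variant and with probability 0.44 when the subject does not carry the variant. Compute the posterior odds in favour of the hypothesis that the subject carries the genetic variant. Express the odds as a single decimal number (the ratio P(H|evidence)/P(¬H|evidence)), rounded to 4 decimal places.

Prior odds = 0.089/(1−0.089) = 0.097695. In log-odds, ln(0.097695) = -2.3259.
Add log likelihood ratio: ln(1.3864) = 0.32668.
Posterior log-odds = -1.9992, so posterior odds = exp(-1.9992) = 0.13544.

Posterior odds ≈ 0.1354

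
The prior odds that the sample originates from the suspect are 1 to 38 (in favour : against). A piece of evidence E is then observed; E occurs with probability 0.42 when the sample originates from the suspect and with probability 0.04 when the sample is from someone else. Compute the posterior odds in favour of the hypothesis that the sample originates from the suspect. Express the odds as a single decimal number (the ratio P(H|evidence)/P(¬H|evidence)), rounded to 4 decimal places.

Prior odds = 1/38 = 0.026316. In log-odds, ln(0.026316) = -3.6376.
Add log likelihood ratio: ln(10.500) = 2.3514.
Posterior log-odds = -1.2862, so posterior odds = exp(-1.2862) = 0.27632.

Posterior odds ≈ 0.2763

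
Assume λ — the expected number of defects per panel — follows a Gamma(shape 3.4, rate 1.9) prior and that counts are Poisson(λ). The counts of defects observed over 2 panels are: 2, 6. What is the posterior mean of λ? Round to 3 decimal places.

Posterior mean ≈ 2.923

Total count ∑xᵢ = 8 over n = 2 panels.
Gamma is conjugate to the Poisson likelihood: posterior is Gamma(shape = 3.4+8 = 11.4, rate = 1.9+2 = 3.9).
E[λ | data] = 11.4/3.9 = 2.923.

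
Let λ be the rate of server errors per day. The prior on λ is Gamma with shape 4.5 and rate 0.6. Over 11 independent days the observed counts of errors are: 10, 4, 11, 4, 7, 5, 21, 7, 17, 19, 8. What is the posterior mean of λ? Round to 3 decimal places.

Posterior mean ≈ 10.129

Total count ∑xᵢ = 113 over n = 11 days.
Gamma is conjugate to the Poisson likelihood: posterior is Gamma(shape = 4.5+113 = 117.5, rate = 0.6+11 = 11.6).
Posterior mean = shape/rate = 117.5/11.6 = 10.129.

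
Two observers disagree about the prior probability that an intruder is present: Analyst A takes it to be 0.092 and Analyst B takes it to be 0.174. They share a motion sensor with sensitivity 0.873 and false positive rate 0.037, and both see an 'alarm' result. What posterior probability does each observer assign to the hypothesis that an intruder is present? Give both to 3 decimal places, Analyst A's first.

The likelihood ratio for an 'alarm' result is 0.873/0.037 = 23.595.
Analyst A: prior odds 0.092/0.908 = 0.10132; posterior odds 2.3906; posterior probability 0.705.
Analyst B: prior odds 0.174/0.826 = 0.21065; posterior odds 4.9703; posterior probability 0.833.

Analyst A: 0.705; Analyst B: 0.833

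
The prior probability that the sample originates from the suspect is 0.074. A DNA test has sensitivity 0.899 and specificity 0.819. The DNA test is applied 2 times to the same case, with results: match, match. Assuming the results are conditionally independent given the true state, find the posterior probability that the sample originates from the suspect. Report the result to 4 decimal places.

Let H be the event that the sample originates from the suspect; start with P(H) = 0.074. P('match'|H) = 0.899, P('match'|¬H) = 0.181.
Update on result 1 ('match'): P(H) ← 0.899·0.0740 / (0.899·0.0740 + 0.181·0.9260) = 0.066526/0.23413 = 0.2841.
Update on result 2 ('match'): P(H) ← 0.899·0.2841 / (0.899·0.2841 + 0.181·0.7159) = 0.25544/0.38501 = 0.6635.

Posterior P(H) ≈ 0.6635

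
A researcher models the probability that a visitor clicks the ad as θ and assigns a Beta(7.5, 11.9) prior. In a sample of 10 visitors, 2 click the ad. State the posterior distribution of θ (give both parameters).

Posterior: Beta(9.5, 19.9)

The binomial likelihood is conjugate to the Beta prior: with 2 successes and 8 failures, the posterior is Beta(7.5+2, 11.9+8) = Beta(9.5, 19.9).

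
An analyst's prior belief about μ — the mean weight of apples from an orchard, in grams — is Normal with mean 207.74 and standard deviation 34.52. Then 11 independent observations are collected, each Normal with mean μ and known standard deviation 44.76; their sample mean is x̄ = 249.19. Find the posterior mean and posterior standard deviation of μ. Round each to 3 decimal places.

With known σ, the Normal prior is conjugate. Weight on the data is w = (n/σ²)/(n/σ² + 1/τ₀²) = 0.00549051/(0.00549051+0.00083919) = 0.86742.
Posterior mean = w·x̄ + (1−w)·μ₀ = 0.86742·249.19 + 0.13258·207.74 = 243.695. Posterior variance = 1/(0.00549051+0.00083919) = 157.986, so SD = 12.569.

Posterior mean ≈ 243.695; posterior SD ≈ 12.569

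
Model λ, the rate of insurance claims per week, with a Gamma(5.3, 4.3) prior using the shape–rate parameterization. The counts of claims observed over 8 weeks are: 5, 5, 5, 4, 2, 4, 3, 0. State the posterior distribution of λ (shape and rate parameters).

Total count ∑xᵢ = 28 over n = 8 weeks.
Gamma is conjugate to the Poisson likelihood: posterior is Gamma(shape = 5.3+28 = 33.3, rate = 4.3+8 = 12.3).

Posterior: Gamma(shape=33.3, rate=12.3)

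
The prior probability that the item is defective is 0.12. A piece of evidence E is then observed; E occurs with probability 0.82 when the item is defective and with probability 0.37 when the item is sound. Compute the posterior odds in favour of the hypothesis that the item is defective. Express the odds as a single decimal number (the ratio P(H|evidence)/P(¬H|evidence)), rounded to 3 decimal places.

Posterior odds ≈ 0.302

Prior odds = 0.12/(1−0.12) = 0.13636. In log-odds, ln(0.13636) = -1.9924.
Add log likelihood ratio: ln(2.2162) = 0.79580.
Posterior log-odds = -1.1966, so posterior odds = exp(-1.1966) = 0.30221.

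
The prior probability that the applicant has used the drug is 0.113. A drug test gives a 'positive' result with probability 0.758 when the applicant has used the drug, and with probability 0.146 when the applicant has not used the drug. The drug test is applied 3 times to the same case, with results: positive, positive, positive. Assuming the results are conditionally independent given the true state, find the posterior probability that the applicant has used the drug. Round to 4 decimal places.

With H the event that the applicant has used the drug, the joint likelihood of the observed sequence is P(data|H) = 0.758·0.758·0.758 = 0.43552 and P(data|¬H) = 0.146·0.146·0.146 = 0.0031121.
Bayes: P(H|data) = 0.113·0.43552 / (0.113·0.43552 + 0.887·0.0031121) = 0.049214/0.051974 = 0.9469.

Posterior P(H) ≈ 0.9469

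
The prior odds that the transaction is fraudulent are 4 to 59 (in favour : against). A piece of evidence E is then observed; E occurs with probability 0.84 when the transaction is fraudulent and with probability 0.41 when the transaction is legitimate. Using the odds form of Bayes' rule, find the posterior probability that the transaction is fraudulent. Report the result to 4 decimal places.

Prior odds = 4/59 = 0.067797.
Likelihood ratio for E = 0.84/0.41 = 2.0488.
Posterior odds = prior odds × LR = 0.13890.
Posterior probability = odds/(1+odds) = 0.13890/1.1389 = 0.1220.

Posterior probability ≈ 0.1220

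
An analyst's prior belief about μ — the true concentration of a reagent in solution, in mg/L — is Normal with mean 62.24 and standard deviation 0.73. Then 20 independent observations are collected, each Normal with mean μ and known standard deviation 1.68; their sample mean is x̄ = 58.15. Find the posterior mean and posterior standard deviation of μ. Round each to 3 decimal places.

Prior precision 1/τ₀² = 1/0.73² = 1.87652; data precision n/σ² = 20/1.68² = 7.08617.
Posterior precision = 1.87652 + 7.08617 = 8.96269, giving posterior SD = 1/√8.96269 = 0.334.
Posterior mean = (1.87652·62.24 + 7.08617·58.15) / 8.96269 = 59.006.

Posterior mean ≈ 59.006; posterior SD ≈ 0.334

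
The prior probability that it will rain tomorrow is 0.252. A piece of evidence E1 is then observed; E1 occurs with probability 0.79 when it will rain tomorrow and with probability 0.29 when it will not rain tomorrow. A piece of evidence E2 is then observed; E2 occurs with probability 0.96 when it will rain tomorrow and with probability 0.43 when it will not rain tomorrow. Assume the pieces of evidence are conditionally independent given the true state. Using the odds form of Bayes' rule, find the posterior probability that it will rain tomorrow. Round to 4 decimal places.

Posterior probability ≈ 0.6720

Prior odds = 0.252/(1−0.252) = 0.33690.
Likelihood ratio for E1 = 0.79/0.29 = 2.7241.
Likelihood ratio for E2 = 0.96/0.43 = 2.2326.
Posterior odds = prior odds × LR₁ × LR₂ = 2.0489.
Posterior probability = odds/(1+odds) = 2.0489/3.0489 = 0.6720.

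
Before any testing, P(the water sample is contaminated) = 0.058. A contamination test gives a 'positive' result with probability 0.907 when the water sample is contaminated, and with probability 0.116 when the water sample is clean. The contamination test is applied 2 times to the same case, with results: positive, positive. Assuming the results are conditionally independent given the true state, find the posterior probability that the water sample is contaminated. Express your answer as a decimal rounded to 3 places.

Posterior P(H) ≈ 0.790

Let H be the event that the water sample is contaminated; start with P(H) = 0.058. P('positive'|H) = 0.907, P('positive'|¬H) = 0.116.
Update on result 1 ('positive'): P(H) ← 0.907·0.0580 / (0.907·0.0580 + 0.116·0.9420) = 0.052606/0.16188 = 0.3250.
Update on result 2 ('positive'): P(H) ← 0.907·0.3250 / (0.907·0.3250 + 0.116·0.6750) = 0.29475/0.37305 = 0.7901.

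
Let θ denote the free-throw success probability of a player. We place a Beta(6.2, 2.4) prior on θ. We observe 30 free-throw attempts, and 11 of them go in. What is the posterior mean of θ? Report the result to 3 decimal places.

Observing 11 successes and 19 failures updates Beta(6.2, 2.4) by adding the success and failure counts to the two shape parameters: α = 6.2+11 = 17.2, β = 2.4+19 = 21.4.
E[θ | data] = 17.2/(17.2+21.4) = 0.446.

Posterior mean ≈ 0.446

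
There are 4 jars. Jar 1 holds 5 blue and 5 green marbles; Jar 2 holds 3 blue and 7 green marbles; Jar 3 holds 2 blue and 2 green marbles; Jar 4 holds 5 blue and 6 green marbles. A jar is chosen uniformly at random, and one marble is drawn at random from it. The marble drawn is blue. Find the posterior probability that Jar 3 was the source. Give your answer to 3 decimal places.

Posterior probability ≈ 0.285

P(blue|Jar 1) = 0.5; P(blue|Jar 2) = 0.3; P(blue|Jar 3) = 0.5; P(blue|Jar 4) = 0.4545.
Prior × likelihood for each source: 0.25·0.5=0.1250, 0.25·0.3=0.07500, 0.25·0.5=0.1250, 0.25·0.4545=0.1136. Summing gives P(blue) = 0.43864.
P(Jar 3 | blue) = 0.1250 / 0.43864 = 0.285.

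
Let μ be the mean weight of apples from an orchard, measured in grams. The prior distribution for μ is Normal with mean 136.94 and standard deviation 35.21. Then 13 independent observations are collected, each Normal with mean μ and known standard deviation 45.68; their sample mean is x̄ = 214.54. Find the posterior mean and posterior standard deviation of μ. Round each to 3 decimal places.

With known σ, the Normal prior is conjugate. Weight on the data is w = (n/σ²)/(n/σ² + 1/τ₀²) = 0.00623004/(0.00623004+0.00080662) = 0.88537.
Posterior mean = w·x̄ + (1−w)·μ₀ = 0.88537·214.54 + 0.11463·136.94 = 205.645. Posterior variance = 1/(0.00623004+0.00080662) = 142.113, so SD = 11.921.

Posterior mean ≈ 205.645; posterior SD ≈ 11.921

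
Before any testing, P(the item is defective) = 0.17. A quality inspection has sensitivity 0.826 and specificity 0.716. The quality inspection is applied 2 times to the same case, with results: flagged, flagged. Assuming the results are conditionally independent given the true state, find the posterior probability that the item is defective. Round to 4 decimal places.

Posterior P(H) ≈ 0.6340

With H the event that the item is defective, the joint likelihood of the observed sequence is P(data|H) = 0.826·0.826 = 0.68228 and P(data|¬H) = 0.284·0.284 = 0.080656.
Bayes: P(H|data) = 0.17·0.68228 / (0.17·0.68228 + 0.83·0.080656) = 0.11599/0.18293 = 0.6340.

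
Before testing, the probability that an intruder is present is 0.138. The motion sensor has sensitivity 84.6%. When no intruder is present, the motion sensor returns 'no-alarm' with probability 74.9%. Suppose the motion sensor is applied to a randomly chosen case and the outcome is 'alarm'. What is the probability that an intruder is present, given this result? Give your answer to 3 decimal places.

Write H for 'an intruder is present'. Prior odds H:¬H = 0.138/0.862 = 0.16009. For the 'alarm' outcome, the likelihood ratio is 0.846/0.251 = 3.3705.
Posterior odds = 0.16009 × 3.3705 = 0.53960, so P(H|E) = 0.53960/(1+0.53960) = 0.350.

P(H | E) ≈ 0.350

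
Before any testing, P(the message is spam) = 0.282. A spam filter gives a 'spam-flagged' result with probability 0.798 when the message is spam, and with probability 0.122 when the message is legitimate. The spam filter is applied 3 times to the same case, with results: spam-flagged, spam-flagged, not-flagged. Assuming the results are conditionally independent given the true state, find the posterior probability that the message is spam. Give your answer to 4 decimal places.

Posterior P(H) ≈ 0.7945

Let H be the event that the message is spam; start with P(H) = 0.282. P('spam-flagged'|H) = 0.798, P('spam-flagged'|¬H) = 0.122.
Update on result 1 ('spam-flagged'): P(H) ← 0.798·0.2820 / (0.798·0.2820 + 0.122·0.7180) = 0.22504/0.31263 = 0.7198.
Update on result 2 ('spam-flagged'): P(H) ← 0.798·0.7198 / (0.798·0.7198 + 0.122·0.2802) = 0.57441/0.60859 = 0.9438.
Update on result 3 ('not-flagged'): P(H) ← 0.202·0.9438 / (0.202·0.9438 + 0.878·0.0562) = 0.19065/0.23997 = 0.7945.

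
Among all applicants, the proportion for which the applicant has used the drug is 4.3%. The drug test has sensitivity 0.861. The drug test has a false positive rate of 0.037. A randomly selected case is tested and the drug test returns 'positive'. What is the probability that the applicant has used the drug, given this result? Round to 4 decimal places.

Let H be the event that the applicant has used the drug. P(H) = 0.043, so P(¬H) = 0.957. With E the 'positive' result, P(E|H) = 0.861 and P(E|¬H) = 0.037.
P(E) = 0.861·0.043 + 0.037·0.957 = 0.037023 + 0.035409 = 0.072432.
By Bayes' theorem, P(H|E) = 0.037023 / 0.072432 = 0.5111.

P(H | E) ≈ 0.5111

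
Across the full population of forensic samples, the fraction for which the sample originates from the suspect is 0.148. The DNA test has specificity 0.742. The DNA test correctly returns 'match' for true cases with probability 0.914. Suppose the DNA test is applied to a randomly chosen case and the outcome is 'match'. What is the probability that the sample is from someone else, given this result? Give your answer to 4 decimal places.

P(¬H | E) ≈ 0.6190

Let H be the event that the sample originates from the suspect. P(H) = 0.148, so P(¬H) = 0.852. With E the 'match' result, P(E|H) = 0.914 and P(E|¬H) = 0.258.
P(E) = 0.914·0.148 + 0.258·0.852 = 0.13527 + 0.21982 = 0.35509.
By Bayes' theorem, P(H|E) = 0.13527 / 0.35509 = 0.3810. Hence P(¬H|E) = 1 − 0.3810 = 0.6190.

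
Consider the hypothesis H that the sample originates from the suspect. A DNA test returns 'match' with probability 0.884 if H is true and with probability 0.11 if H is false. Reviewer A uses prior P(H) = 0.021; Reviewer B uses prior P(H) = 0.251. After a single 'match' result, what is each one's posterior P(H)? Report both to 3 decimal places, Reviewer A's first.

Reviewer A: 0.147; Reviewer B: 0.729

P('+'|H) = 0.884, P('+'|¬H) = 0.11.
Reviewer A: numerator 0.884·0.021 = 0.018564; evidence = 0.018564+0.11·0.979 = 0.12625; posterior = 0.147.
Reviewer B: numerator 0.884·0.251 = 0.22188; evidence = 0.22188+0.11·0.749 = 0.30427; posterior = 0.729.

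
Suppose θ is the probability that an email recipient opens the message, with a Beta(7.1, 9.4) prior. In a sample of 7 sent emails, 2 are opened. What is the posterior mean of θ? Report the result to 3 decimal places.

Observing 2 successes and 5 failures updates Beta(7.1, 9.4) by adding the success and failure counts to the two shape parameters: α = 7.1+2 = 9.1, β = 9.4+5 = 14.4.
E[θ | data] = 9.1/(9.1+14.4) = 0.387.

Posterior mean ≈ 0.387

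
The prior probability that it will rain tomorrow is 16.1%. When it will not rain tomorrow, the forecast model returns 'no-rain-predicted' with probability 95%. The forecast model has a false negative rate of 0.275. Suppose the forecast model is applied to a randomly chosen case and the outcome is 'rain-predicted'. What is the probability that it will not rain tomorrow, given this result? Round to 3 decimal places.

Let H be the event that it will rain tomorrow. P(H) = 0.161, so P(¬H) = 0.839. With E the 'rain-predicted' result, P(E|H) = 0.725 and P(E|¬H) = 0.05.
P(E) = 0.725·0.161 + 0.05·0.839 = 0.11672 + 0.041950 = 0.15868.
By Bayes' theorem, P(H|E) = 0.11672 / 0.15868 = 0.736. Hence P(¬H|E) = 1 − 0.736 = 0.264.

P(¬H | E) ≈ 0.264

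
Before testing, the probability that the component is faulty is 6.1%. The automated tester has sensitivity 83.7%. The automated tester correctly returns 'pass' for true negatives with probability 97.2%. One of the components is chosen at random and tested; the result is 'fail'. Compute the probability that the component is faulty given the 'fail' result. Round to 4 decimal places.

Write H for 'the component is faulty'. Prior odds H:¬H = 0.061/0.939 = 0.064963. For the 'fail' outcome, the likelihood ratio is 0.837/0.028 = 29.893.
Posterior odds = 0.064963 × 29.893 = 1.9419, so P(H|E) = 1.9419/(1+1.9419) = 0.6601.

P(H | E) ≈ 0.6601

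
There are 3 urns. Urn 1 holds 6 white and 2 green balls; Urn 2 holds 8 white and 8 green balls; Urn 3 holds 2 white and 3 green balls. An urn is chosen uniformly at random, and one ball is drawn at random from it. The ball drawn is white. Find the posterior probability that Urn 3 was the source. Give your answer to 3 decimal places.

Posterior probability ≈ 0.242

P(white|Urn 1) = 0.75; P(white|Urn 2) = 0.5; P(white|Urn 3) = 0.4.
Prior × likelihood for each source: 0.333333·0.75=0.2500, 0.333333·0.5=0.1667, 0.333333·0.4=0.1333. Summing gives P(white) = 0.55000.
P(Urn 3 | white) = 0.1333 / 0.55000 = 0.242.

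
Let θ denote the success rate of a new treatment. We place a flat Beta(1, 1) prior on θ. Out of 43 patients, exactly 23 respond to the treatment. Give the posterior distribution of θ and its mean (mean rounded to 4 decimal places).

Observing 23 successes and 20 failures updates Beta(1, 1) by adding the success and failure counts to the two shape parameters: α = 1+23 = 24, β = 1+20 = 21.
E[θ | data] = 24/(24+21) = 0.5333.

Posterior: Beta(24, 21); mean ≈ 0.5333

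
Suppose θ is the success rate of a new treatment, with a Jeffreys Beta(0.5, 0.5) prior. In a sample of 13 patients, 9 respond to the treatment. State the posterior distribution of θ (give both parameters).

Observing 9 successes and 4 failures updates Beta(0.5, 0.5) by adding the success and failure counts to the two shape parameters: α = 0.5+9 = 9.5, β = 0.5+4 = 4.5.

Posterior: Beta(9.5, 4.5)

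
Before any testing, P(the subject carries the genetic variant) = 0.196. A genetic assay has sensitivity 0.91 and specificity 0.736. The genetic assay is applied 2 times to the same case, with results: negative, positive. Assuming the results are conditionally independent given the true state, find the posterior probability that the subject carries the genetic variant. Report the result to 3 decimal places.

Posterior P(H) ≈ 0.093

Let H be the event that the subject carries the genetic variant; start with P(H) = 0.196. P('positive'|H) = 0.91, P('positive'|¬H) = 0.264.
Update on result 1 ('negative'): P(H) ← 0.09·0.1960 / (0.09·0.1960 + 0.736·0.8040) = 0.017640/0.60938 = 0.0289.
Update on result 2 ('positive'): P(H) ← 0.91·0.0289 / (0.91·0.0289 + 0.264·0.9711) = 0.026342/0.28270 = 0.0932.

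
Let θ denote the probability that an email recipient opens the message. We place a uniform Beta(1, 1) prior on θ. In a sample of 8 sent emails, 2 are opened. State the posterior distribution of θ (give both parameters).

Observing 2 successes and 6 failures updates Beta(1, 1) by adding the success and failure counts to the two shape parameters: α = 1+2 = 3, β = 1+6 = 7.

Posterior: Beta(3, 7)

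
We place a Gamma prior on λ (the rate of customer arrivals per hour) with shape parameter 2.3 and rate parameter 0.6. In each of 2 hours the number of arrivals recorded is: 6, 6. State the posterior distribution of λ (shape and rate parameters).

Posterior: Gamma(shape=14.3, rate=2.6)

Total count ∑xᵢ = 12 over n = 2 hours.
Gamma is conjugate to the Poisson likelihood: posterior is Gamma(shape = 2.3+12 = 14.3, rate = 0.6+2 = 2.6).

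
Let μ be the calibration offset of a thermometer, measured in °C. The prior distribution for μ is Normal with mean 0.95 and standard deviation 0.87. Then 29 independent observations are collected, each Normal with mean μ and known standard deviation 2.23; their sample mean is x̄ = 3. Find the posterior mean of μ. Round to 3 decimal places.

Prior precision 1/τ₀² = 1/0.87² = 1.32118; data precision n/σ² = 29/2.23² = 5.83161.
Posterior precision = 1.32118 + 5.83161 = 7.15279.
Posterior mean = (1.32118·0.95 + 5.83161·3) / 7.15279 = 2.621.

Posterior mean ≈ 2.621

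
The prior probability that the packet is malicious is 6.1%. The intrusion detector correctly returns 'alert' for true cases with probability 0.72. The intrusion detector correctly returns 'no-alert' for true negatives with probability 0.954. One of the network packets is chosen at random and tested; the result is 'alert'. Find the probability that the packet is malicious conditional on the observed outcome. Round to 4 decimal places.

P(H | E) ≈ 0.5042

Write H for 'the packet is malicious'. Prior odds H:¬H = 0.061/0.939 = 0.064963. For the 'alert' outcome, the likelihood ratio is 0.72/0.046 = 15.652.
Posterior odds = 0.064963 × 15.652 = 1.0168, so P(H|E) = 1.0168/(1+1.0168) = 0.5042.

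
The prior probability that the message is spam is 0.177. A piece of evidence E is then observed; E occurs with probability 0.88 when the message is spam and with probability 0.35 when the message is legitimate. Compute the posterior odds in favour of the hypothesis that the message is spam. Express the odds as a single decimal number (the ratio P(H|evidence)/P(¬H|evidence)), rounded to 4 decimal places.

Posterior odds ≈ 0.5407

Prior odds = 0.177/(1−0.177) = 0.21507. In log-odds, ln(0.21507) = -1.5368.
Add log likelihood ratio: ln(2.5143) = 0.92199.
Posterior log-odds = -0.61482, so posterior odds = exp(-0.61482) = 0.54074.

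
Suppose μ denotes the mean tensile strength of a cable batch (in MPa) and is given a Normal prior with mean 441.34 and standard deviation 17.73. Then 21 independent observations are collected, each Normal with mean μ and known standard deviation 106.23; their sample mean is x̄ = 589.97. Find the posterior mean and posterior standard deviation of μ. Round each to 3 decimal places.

With known σ, the Normal prior is conjugate. Weight on the data is w = (n/σ²)/(n/σ² + 1/τ₀²) = 0.00186091/(0.00186091+0.00318114) = 0.36908.
Posterior mean = w·x̄ + (1−w)·μ₀ = 0.36908·589.97 + 0.63092·441.34 = 496.196. Posterior variance = 1/(0.00186091+0.00318114) = 198.332, so SD = 14.083.

Posterior mean ≈ 496.196; posterior SD ≈ 14.083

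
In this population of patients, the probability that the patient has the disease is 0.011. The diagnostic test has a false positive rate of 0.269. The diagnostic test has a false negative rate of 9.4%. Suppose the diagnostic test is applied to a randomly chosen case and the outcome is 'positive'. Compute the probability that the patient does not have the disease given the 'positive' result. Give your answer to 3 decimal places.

Write H for 'the patient has the disease'. Prior odds H:¬H = 0.011/0.989 = 0.011122. For the 'positive' outcome, the likelihood ratio is 0.906/0.269 = 3.3680.
Posterior odds = 0.011122 × 3.3680 = 0.037460, so P(H|E) = 0.037460/(1+0.037460) = 0.036. Then P(¬H|E) = 1 − 0.036 = 0.964.

P(¬H | E) ≈ 0.964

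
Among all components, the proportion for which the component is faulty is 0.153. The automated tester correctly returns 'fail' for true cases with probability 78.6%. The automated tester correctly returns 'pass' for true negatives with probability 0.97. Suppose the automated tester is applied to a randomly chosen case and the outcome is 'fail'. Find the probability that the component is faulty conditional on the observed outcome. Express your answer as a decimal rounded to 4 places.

Let H be the event that the component is faulty. P(H) = 0.153, so P(¬H) = 0.847. With E the 'fail' result, P(E|H) = 0.786 and P(E|¬H) = 0.03.
P(E) = 0.786·0.153 + 0.03·0.847 = 0.12026 + 0.025410 = 0.14567.
By Bayes' theorem, P(H|E) = 0.12026 / 0.14567 = 0.8256.

P(H | E) ≈ 0.8256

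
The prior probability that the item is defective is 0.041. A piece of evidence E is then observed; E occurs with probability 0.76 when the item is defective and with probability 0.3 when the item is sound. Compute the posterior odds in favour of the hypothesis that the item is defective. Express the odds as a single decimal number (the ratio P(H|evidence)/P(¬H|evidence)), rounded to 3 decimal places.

Prior odds = 0.041/(1−0.041) = 0.042753.
Likelihood ratio for E = 0.76/0.3 = 2.5333.
Posterior odds = prior odds × LR = 0.10831.

Posterior odds ≈ 0.108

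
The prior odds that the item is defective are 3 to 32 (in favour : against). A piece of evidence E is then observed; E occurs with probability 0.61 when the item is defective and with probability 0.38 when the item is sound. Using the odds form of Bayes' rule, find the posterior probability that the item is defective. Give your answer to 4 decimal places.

Posterior probability ≈ 0.1308

Prior odds = 3/32 = 0.093750.
Likelihood ratio for E = 0.61/0.38 = 1.6053.
Posterior odds = prior odds × LR = 0.15049.
Posterior probability = odds/(1+odds) = 0.15049/1.1505 = 0.1308.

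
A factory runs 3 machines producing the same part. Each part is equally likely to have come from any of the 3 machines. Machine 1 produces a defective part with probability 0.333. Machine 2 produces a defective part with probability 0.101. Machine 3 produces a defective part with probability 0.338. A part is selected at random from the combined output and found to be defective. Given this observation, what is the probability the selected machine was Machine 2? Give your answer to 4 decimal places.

P(defective|M1) = 0.333; P(defective|M2) = 0.101; P(defective|M3) = 0.338.
Prior × likelihood for each source: 0.333333·0.333=0.1110, 0.333333·0.101=0.03367, 0.333333·0.338=0.1127. Summing gives P(defective) = 0.25733.
P(Machine 2 | defective) = 0.03367 / 0.25733 = 0.1308.

Posterior probability ≈ 0.1308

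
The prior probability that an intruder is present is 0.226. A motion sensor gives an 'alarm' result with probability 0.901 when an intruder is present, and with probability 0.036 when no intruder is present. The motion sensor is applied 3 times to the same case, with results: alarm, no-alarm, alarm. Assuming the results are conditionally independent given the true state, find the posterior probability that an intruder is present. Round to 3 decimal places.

Let H be the event that an intruder is present; start with P(H) = 0.226. P('alarm'|H) = 0.901, P('alarm'|¬H) = 0.036.
Update on result 1 ('alarm'): P(H) ← 0.901·0.2260 / (0.901·0.2260 + 0.036·0.7740) = 0.20363/0.23149 = 0.8796.
Update on result 2 ('no-alarm'): P(H) ← 0.099·0.8796 / (0.099·0.8796 + 0.964·0.1204) = 0.087084/0.20312 = 0.4287.
Update on result 3 ('alarm'): P(H) ← 0.901·0.4287 / (0.901·0.4287 + 0.036·0.5713) = 0.38629/0.40685 = 0.9495.

Posterior P(H) ≈ 0.949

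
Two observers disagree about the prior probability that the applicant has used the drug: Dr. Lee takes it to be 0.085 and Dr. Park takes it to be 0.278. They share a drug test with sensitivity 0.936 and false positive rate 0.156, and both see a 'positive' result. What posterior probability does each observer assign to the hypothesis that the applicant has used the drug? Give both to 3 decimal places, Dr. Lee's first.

The likelihood ratio for a 'positive' result is 0.936/0.156 = 6.0000.
Dr. Lee: prior odds 0.085/0.915 = 0.092896; posterior odds 0.55738; posterior probability 0.358.
Dr. Park: prior odds 0.278/0.722 = 0.38504; posterior odds 2.3102; posterior probability 0.698.

Dr. Lee: 0.358; Dr. Park: 0.698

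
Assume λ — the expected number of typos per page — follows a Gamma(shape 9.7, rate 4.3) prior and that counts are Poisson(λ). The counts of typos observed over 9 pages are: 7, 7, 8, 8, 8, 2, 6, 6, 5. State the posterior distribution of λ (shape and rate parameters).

Posterior: Gamma(shape=66.7, rate=13.3)

Total count ∑xᵢ = 57 over n = 9 pages.
Gamma is conjugate to the Poisson likelihood: posterior is Gamma(shape = 9.7+57 = 66.7, rate = 4.3+9 = 13.3).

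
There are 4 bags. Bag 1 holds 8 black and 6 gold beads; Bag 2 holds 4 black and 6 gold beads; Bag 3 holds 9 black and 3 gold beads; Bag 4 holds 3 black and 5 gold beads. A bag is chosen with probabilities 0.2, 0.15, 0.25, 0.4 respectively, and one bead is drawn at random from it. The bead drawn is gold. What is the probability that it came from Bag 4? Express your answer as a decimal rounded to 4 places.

Posterior probability ≈ 0.5121

P(gold|Bag 1) = 0.4286; P(gold|Bag 2) = 0.6; P(gold|Bag 3) = 0.25; P(gold|Bag 4) = 0.625.
Prior × likelihood for each source: 0.2·0.4286=0.08571, 0.15·0.6=0.09000, 0.25·0.25=0.06250, 0.4·0.625=0.2500. Summing gives P(gold) = 0.48821.
P(Bag 4 | gold) = 0.2500 / 0.48821 = 0.5121.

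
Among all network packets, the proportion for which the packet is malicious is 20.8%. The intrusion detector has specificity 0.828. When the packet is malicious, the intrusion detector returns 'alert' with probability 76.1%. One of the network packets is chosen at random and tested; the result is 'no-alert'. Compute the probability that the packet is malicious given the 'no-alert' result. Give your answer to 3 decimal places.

P(H | E) ≈ 0.070

Write H for 'the packet is malicious'. Prior odds H:¬H = 0.208/0.792 = 0.26263. For the 'no-alert' outcome, the likelihood ratio is 0.239/0.828 = 0.28865.
Posterior odds = 0.26263 × 0.28865 = 0.075806, so P(H|E) = 0.075806/(1+0.075806) = 0.070.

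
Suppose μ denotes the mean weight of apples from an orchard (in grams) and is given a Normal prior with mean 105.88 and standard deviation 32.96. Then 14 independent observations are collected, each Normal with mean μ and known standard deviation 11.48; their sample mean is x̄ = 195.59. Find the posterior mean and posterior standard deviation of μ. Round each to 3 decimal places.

Posterior mean ≈ 194.819; posterior SD ≈ 3.055

Prior precision 1/τ₀² = 1/32.96² = 0.00092050; data precision n/σ² = 14/11.48² = 0.106229.
Posterior precision = 0.00092050 + 0.106229 = 0.107150, giving posterior SD = 1/√0.107150 = 3.055.
Posterior mean = (0.00092050·105.88 + 0.106229·195.59) / 0.107150 = 194.819.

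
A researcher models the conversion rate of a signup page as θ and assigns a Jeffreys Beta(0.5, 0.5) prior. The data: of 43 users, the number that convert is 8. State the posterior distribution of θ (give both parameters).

The binomial likelihood is conjugate to the Beta prior: with 8 successes and 35 failures, the posterior is Beta(0.5+8, 0.5+35) = Beta(8.5, 35.5).

Posterior: Beta(8.5, 35.5)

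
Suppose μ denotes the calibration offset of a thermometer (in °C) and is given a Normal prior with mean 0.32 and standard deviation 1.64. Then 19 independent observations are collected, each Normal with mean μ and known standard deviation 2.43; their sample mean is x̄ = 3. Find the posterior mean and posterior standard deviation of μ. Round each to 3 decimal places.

Posterior mean ≈ 2.722; posterior SD ≈ 0.528

With known σ, the Normal prior is conjugate. Weight on the data is w = (n/σ²)/(n/σ² + 1/τ₀²) = 3.21767/(3.21767+0.371802) = 0.89642.
Posterior mean = w·x̄ + (1−w)·μ₀ = 0.89642·3 + 0.10358·0.32 = 2.722. Posterior variance = 1/(3.21767+0.371802) = 0.278593, so SD = 0.528.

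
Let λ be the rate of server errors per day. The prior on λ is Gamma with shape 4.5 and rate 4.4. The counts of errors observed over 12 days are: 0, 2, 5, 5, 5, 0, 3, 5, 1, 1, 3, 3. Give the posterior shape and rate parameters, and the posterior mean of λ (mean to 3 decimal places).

The Poisson likelihood adds the total count to the shape and the number of exposure periods to the rate. Here ∑xᵢ = 33 and n = 12, so shape 4.5→37.5 and rate 4.4→16.4.
Posterior mean = shape/rate = 37.5/16.4 = 2.287.

Posterior: Gamma(shape=37.5, rate=16.4); mean ≈ 2.287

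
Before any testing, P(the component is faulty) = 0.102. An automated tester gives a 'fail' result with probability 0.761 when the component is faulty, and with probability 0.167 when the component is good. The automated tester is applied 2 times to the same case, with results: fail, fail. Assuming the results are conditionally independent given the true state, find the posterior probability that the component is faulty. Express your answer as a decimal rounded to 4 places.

With H the event that the component is faulty, the joint likelihood of the observed sequence is P(data|H) = 0.761·0.761 = 0.57912 and P(data|¬H) = 0.167·0.167 = 0.027889.
Bayes: P(H|data) = 0.102·0.57912 / (0.102·0.57912 + 0.898·0.027889) = 0.059070/0.084115 = 0.7023.

Posterior P(H) ≈ 0.7023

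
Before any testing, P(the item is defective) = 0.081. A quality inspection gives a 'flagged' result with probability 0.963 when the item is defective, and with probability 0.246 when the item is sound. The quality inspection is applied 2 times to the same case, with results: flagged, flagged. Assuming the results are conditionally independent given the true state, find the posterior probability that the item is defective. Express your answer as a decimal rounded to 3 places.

Let H be the event that the item is defective; start with P(H) = 0.081. P('flagged'|H) = 0.963, P('flagged'|¬H) = 0.246.
Update on result 1 ('flagged'): P(H) ← 0.963·0.0810 / (0.963·0.0810 + 0.246·0.9190) = 0.078003/0.30408 = 0.2565.
Update on result 2 ('flagged'): P(H) ← 0.963·0.2565 / (0.963·0.2565 + 0.246·0.7435) = 0.24703/0.42993 = 0.5746.

Posterior P(H) ≈ 0.575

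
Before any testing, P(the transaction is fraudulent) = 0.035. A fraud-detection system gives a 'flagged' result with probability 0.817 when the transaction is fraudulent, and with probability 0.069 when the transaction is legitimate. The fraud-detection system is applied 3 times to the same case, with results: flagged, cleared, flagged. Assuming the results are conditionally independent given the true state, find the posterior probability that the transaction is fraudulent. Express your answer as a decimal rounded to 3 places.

Posterior P(H) ≈ 0.500

Let H be the event that the transaction is fraudulent; start with P(H) = 0.035. P('flagged'|H) = 0.817, P('flagged'|¬H) = 0.069.
Update on result 1 ('flagged'): P(H) ← 0.817·0.0350 / (0.817·0.0350 + 0.069·0.9650) = 0.028595/0.095180 = 0.3004.
Update on result 2 ('cleared'): P(H) ← 0.183·0.3004 / (0.183·0.3004 + 0.931·0.6996) = 0.054979/0.70628 = 0.0778.
Update on result 3 ('flagged'): P(H) ← 0.817·0.0778 / (0.817·0.0778 + 0.069·0.9222) = 0.063598/0.12723 = 0.4999.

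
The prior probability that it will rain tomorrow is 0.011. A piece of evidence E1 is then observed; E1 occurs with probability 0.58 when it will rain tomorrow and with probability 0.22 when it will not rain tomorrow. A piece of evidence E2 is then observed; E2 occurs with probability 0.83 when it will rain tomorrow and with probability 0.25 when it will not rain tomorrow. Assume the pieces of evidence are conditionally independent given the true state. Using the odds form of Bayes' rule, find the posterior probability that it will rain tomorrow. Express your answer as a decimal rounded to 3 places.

Posterior probability ≈ 0.089

Prior odds = 0.011/(1−0.011) = 0.011122.
Likelihood ratio for E1 = 0.58/0.22 = 2.6364.
Likelihood ratio for E2 = 0.83/0.25 = 3.3200.
Posterior odds = prior odds × LR₁ × LR₂ = 0.097351.
Posterior probability = odds/(1+odds) = 0.097351/1.0974 = 0.089.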